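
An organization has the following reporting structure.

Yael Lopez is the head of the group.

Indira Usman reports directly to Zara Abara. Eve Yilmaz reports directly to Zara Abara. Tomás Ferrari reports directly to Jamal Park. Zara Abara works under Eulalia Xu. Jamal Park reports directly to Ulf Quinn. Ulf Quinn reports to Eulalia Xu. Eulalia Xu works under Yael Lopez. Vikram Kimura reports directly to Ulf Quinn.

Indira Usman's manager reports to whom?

Indira Usman reports to Zara Abara, and Zara Abara reports to Eulalia Xu. So Indira Usman's skip-level manager is Eulalia Xu.

Eulalia Xu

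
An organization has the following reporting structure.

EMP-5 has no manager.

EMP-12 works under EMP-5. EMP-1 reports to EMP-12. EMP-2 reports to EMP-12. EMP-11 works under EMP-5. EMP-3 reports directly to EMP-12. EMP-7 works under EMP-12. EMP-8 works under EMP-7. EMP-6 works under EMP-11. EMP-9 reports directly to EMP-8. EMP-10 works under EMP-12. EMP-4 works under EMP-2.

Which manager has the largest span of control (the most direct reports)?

Direct-report counts: EMP-5 has 2; EMP-11 has 1; EMP-12 has 5; EMP-7 has 1; EMP-8 has 1; EMP-2 has 1. The largest is 5, held by EMP-12.

EMP-12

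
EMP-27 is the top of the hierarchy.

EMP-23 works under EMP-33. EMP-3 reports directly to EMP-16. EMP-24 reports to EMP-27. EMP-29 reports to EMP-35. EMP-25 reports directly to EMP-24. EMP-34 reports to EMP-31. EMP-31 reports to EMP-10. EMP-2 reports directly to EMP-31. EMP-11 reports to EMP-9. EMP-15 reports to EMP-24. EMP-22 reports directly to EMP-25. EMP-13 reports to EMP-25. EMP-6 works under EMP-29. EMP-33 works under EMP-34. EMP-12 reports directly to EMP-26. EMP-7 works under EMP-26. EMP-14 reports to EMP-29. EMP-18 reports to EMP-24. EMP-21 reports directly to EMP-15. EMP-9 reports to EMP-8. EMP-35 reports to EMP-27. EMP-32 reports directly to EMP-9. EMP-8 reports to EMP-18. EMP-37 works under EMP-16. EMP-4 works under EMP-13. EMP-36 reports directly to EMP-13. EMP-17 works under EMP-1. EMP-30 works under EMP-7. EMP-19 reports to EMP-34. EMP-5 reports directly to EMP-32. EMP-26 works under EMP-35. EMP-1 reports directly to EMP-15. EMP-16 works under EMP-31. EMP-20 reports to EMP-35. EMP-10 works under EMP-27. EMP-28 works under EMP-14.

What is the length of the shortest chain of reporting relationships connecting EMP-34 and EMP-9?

EMP-34 is 3 levels below EMP-27, and EMP-9 is 4 levels below EMP-27 (their lowest common manager). The shortest path runs up from EMP-34 to EMP-27 and back down to EMP-9: 3 + 4 = 7 links.

7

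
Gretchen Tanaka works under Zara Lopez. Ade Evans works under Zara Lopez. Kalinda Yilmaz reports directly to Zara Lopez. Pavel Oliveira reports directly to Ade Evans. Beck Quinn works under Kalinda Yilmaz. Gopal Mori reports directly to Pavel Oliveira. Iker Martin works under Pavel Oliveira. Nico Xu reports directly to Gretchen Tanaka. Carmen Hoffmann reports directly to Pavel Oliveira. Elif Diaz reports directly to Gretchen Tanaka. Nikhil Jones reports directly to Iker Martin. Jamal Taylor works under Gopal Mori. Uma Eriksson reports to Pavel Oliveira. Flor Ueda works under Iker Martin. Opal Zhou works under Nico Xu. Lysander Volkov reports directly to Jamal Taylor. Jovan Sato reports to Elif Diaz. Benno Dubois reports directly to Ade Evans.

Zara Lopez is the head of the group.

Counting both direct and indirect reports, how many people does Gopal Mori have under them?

Gopal Mori directly manages Jamal Taylor. Under Jamal Taylor: Lysander Volkov (1). That's 2 in total.

2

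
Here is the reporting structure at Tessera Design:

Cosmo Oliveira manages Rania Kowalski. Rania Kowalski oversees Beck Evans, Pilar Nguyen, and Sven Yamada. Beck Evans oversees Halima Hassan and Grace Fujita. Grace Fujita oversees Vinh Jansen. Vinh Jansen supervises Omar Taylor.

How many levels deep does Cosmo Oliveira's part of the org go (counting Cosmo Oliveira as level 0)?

The longest chain under Cosmo Oliveira runs Cosmo Oliveira → Rania Kowalski → Beck Evans → Grace Fujita → Vinh Jansen → Omar Taylor, which is 5 levels below Cosmo Oliveira.

5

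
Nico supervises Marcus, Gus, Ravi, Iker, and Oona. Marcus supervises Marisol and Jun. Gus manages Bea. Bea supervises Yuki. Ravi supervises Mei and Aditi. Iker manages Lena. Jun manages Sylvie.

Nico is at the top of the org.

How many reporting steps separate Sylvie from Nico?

3

Chain from Sylvie up to Nico: Sylvie → Jun → Marcus → Nico. That is 3 steps up, so Sylvie is 3 levels below Nico.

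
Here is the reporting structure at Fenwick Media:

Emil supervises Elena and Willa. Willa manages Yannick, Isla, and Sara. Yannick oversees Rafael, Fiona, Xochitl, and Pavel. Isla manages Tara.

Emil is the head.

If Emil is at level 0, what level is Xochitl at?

3

Chain from Xochitl up to Emil: Xochitl → Yannick → Willa → Emil. That is 3 steps up, so Xochitl is 3 levels below Emil.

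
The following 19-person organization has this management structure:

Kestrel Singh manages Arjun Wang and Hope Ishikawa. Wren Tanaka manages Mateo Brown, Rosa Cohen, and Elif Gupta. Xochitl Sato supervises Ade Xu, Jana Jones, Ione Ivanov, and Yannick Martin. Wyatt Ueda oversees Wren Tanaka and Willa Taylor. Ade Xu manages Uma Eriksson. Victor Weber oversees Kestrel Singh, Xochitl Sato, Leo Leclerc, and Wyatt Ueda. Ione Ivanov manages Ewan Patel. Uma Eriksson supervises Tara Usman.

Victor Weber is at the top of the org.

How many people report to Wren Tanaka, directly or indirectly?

3

Wren Tanaka directly manages Mateo Brown, Rosa Cohen, Elif Gupta. Mateo Brown has no reports. Rosa Cohen has no reports. Elif Gupta has no reports. So Wren Tanaka's organization is 3 direct reports plus everyone under them: 1 + 1 + 1 = 3.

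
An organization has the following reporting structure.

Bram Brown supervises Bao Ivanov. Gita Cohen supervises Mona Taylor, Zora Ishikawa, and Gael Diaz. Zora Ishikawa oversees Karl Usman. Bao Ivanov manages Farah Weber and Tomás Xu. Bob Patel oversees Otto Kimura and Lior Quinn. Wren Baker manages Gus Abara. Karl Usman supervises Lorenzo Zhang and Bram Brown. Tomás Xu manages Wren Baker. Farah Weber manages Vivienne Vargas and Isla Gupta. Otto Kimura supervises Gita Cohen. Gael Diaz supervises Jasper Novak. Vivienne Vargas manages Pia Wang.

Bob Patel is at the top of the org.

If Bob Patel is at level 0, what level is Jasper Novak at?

4

Chain from Jasper Novak up to Bob Patel: Jasper Novak → Gael Diaz → Gita Cohen → Otto Kimura → Bob Patel. That is 4 steps up, so Jasper Novak is 4 levels below Bob Patel.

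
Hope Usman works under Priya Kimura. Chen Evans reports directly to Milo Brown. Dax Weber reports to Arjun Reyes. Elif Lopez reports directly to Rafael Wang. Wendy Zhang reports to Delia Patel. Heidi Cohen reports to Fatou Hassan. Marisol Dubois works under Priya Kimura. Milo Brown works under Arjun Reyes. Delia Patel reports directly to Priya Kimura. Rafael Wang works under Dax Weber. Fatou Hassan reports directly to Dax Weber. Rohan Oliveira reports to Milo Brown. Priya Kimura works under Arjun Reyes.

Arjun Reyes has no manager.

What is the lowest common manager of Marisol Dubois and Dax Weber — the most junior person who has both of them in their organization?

Arjun Reyes

Marisol Dubois's chain of managers is Priya Kimura, Arjun Reyes. Dax Weber's chain of managers is Arjun Reyes. The first manager that appears in both chains is Arjun Reyes.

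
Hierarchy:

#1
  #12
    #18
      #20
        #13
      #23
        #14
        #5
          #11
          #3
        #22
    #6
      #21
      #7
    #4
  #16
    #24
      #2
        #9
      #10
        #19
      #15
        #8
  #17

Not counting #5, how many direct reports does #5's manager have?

#5 reports to #23. #23's other direct reports are #14, #22 — 2 peers.

2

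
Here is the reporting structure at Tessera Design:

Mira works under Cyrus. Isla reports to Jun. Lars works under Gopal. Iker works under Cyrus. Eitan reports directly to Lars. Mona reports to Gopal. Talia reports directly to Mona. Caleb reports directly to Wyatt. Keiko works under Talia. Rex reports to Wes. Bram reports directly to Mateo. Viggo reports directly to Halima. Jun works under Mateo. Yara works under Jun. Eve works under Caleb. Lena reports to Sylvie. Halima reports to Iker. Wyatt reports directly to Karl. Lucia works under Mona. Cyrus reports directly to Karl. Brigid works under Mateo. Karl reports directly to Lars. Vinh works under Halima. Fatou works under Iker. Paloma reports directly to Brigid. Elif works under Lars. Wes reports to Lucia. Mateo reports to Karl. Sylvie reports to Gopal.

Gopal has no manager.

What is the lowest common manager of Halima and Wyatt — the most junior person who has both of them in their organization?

Halima's chain of managers is Iker, Cyrus, Karl, Lars, Gopal. Wyatt's chain of managers is Karl, Lars, Gopal. The first manager that appears in both chains is Karl.

Karl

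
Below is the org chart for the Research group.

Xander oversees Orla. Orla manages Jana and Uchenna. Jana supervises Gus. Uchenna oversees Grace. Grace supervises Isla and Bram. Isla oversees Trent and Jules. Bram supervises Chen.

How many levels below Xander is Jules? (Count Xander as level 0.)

Chain from Jules up to Xander: Jules → Isla → Grace → Uchenna → Orla → Xander. That is 5 steps up, so Jules is 5 levels below Xander.

5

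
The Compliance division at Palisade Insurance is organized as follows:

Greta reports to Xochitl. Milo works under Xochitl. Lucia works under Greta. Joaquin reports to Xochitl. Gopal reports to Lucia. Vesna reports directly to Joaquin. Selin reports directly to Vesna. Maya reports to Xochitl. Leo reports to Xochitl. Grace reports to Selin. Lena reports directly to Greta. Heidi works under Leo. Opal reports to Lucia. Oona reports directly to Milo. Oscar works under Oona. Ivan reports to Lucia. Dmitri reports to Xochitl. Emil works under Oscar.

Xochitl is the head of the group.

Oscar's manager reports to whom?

Milo

Oscar reports to Oona, and Oona reports to Milo. So Oscar's skip-level manager is Milo.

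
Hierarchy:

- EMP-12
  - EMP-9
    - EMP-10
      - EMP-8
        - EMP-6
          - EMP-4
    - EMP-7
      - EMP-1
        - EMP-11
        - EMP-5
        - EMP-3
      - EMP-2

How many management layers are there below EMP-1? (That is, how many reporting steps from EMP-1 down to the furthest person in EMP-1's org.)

1

The longest chain under EMP-1 runs EMP-1 → EMP-3, which is 1 level below EMP-1.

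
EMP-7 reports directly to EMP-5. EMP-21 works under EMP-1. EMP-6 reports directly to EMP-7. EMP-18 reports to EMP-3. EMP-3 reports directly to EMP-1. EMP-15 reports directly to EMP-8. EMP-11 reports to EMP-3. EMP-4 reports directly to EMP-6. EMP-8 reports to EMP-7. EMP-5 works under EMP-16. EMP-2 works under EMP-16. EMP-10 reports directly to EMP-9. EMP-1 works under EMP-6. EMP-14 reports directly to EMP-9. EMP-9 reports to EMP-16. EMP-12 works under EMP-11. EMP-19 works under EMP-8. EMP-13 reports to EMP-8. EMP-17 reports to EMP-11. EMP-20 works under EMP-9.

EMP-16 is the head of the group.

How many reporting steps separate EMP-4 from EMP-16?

Chain from EMP-4 up to EMP-16: EMP-4 → EMP-6 → EMP-7 → EMP-5 → EMP-16. That is 4 steps up, so EMP-4 is 4 levels below EMP-16.

4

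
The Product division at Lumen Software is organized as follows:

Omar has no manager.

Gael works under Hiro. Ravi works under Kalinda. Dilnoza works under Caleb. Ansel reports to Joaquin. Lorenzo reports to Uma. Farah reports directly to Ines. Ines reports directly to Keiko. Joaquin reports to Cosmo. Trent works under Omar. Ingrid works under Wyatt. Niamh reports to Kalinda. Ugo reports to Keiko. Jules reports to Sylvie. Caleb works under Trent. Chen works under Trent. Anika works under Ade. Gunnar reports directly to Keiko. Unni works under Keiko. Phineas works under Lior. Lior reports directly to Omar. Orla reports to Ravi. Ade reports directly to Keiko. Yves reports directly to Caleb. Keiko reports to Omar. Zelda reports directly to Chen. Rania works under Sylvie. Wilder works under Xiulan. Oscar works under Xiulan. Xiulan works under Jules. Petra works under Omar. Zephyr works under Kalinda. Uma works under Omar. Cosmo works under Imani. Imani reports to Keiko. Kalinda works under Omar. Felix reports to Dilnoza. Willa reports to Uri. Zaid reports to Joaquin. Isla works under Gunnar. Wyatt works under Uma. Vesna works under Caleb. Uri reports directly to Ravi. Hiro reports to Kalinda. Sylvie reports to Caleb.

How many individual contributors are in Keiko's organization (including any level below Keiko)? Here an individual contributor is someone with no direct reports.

7

The people in Keiko's organization with no one reporting to them are Ugo, Unni, Farah, Zaid, Ansel, Anika, Isla. That is 7.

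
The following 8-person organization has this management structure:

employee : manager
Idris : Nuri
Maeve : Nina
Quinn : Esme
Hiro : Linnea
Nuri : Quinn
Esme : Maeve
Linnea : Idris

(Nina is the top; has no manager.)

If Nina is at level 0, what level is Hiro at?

7

Chain from Hiro up to Nina: Hiro → Linnea → Idris → Nuri → Quinn → Esme → Maeve → Nina. That is 7 steps up, so Hiro is 7 levels below Nina.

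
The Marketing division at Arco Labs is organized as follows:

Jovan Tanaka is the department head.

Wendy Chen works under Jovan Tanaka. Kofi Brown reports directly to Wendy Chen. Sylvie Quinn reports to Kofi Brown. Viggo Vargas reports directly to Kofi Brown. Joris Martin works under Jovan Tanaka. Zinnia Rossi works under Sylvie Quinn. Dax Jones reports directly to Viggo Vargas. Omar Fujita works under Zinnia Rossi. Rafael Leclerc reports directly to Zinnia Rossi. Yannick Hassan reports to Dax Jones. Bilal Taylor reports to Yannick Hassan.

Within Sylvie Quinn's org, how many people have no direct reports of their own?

The people in Sylvie Quinn's organization with no one reporting to them are Rafael Leclerc, Omar Fujita. That is 2.

2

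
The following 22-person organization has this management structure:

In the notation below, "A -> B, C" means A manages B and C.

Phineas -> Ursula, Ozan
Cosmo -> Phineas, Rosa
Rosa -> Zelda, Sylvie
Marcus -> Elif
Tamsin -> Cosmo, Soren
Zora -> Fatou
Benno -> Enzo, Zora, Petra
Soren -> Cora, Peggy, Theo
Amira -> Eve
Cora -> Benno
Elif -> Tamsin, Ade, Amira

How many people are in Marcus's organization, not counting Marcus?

Marcus directly manages Elif. Under Elif: Amira, Eve, Ade, Tamsin, Soren, Theo, Peggy, Cora, Benno, Petra, Zora, Fatou, Enzo, Cosmo, Rosa, Sylvie, Zelda, Phineas, Ozan, Ursula (20). That's 21 in total.

21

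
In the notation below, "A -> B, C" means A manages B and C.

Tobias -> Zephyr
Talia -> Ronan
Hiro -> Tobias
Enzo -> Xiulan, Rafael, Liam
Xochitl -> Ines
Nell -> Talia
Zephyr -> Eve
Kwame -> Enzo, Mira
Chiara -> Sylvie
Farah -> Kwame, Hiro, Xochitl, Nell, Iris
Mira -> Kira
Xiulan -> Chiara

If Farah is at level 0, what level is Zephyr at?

Chain from Zephyr up to Farah: Zephyr → Tobias → Hiro → Farah. That is 3 steps up, so Zephyr is 3 levels below Farah.

3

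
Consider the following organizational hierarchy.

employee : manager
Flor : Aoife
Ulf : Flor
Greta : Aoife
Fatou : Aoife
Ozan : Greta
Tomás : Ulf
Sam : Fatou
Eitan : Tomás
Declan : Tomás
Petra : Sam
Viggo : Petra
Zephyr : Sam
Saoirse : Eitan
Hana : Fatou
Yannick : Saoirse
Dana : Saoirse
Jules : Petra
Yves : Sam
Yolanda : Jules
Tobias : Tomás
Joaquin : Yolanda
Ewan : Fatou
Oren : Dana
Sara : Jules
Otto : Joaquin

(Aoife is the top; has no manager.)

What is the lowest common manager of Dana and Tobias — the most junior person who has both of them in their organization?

Dana's chain of managers is Saoirse, Eitan, Tomás, Ulf, Flor, Aoife. Tobias's chain of managers is Tomás, Ulf, Flor, Aoife. The first manager that appears in both chains is Tomás.

Tomás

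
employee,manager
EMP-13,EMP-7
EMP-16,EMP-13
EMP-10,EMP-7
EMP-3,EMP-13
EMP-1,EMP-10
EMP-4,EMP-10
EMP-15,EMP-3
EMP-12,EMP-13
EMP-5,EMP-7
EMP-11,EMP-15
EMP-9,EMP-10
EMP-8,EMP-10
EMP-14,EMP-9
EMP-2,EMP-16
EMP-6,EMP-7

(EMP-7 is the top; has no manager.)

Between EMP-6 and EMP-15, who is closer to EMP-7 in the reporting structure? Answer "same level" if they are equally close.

EMP-6 is 1 level below EMP-7; EMP-15 is 3. EMP-6 is higher.

EMP-6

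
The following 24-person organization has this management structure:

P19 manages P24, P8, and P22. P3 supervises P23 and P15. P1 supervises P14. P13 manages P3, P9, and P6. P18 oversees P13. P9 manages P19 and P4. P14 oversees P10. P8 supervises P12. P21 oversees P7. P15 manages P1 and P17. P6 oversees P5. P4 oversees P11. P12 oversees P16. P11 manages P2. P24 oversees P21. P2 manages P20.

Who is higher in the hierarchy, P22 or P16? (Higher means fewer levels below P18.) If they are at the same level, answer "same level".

P22

P22 is 4 levels below P18; P16 is 6. P22 is higher.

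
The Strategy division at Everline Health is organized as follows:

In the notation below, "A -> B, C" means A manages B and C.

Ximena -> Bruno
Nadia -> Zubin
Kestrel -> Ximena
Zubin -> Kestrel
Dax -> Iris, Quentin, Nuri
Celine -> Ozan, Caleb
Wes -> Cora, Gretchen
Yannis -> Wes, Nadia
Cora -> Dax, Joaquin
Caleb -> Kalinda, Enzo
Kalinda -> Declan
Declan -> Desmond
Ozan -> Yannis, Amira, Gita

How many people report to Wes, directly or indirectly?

Wes directly manages Cora, Gretchen. Under Cora: Joaquin, Dax, Nuri, Quentin, Iris (5). Gretchen has no reports. So Wes's organization is 2 direct reports plus everyone under them: 6 + 1 = 7.

7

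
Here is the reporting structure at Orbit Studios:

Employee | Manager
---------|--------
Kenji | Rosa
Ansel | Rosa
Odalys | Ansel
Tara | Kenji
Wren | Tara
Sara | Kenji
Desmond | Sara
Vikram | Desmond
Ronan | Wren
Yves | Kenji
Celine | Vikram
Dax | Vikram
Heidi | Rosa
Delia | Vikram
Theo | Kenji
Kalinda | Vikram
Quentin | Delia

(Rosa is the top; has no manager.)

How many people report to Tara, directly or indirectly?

Tara directly manages Wren. Under Wren: Ronan (1). That's 2 in total.

2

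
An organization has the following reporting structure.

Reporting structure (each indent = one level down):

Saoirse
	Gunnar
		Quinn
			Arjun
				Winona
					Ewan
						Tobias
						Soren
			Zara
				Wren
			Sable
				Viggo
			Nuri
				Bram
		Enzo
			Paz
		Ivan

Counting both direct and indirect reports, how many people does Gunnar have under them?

Gunnar directly manages Quinn, Enzo, Ivan. Under Quinn: Nuri, Bram, Sable, Viggo, Zara, Wren, Arjun, Winona, Ewan, Soren, Tobias (11). Under Enzo: Paz (1). Ivan has no reports. So Gunnar's organization is 3 direct reports plus everyone under them: 12 + 2 + 1 = 15.

15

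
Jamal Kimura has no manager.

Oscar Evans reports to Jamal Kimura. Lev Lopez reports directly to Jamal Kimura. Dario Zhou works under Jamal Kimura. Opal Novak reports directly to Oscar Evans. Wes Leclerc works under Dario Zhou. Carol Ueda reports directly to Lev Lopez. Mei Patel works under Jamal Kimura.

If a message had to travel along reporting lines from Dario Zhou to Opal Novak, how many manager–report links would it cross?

Dario Zhou is 1 level below Jamal Kimura, and Opal Novak is 2 levels below Jamal Kimura (their lowest common manager). The shortest path runs up from Dario Zhou to Jamal Kimura and back down to Opal Novak: 1 + 2 = 3 links.

3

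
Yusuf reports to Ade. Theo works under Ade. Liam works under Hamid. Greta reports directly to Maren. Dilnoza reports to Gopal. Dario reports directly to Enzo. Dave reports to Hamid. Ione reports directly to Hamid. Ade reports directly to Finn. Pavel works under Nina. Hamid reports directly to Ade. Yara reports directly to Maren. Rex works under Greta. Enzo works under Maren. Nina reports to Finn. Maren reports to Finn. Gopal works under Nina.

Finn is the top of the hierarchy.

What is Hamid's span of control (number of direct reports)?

3

Hamid directly manages Ione, Dave, Liam. That is 3 direct reports.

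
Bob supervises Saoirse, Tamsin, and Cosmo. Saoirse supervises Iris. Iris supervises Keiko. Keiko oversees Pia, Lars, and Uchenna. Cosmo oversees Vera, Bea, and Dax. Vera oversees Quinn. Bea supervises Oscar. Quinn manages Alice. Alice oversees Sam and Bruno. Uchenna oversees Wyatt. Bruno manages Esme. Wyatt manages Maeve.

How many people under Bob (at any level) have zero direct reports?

8

The people in Bob's organization with no one reporting to them are Tamsin, Dax, Oscar, Esme, Sam, Maeve, Lars, Pia. That is 8.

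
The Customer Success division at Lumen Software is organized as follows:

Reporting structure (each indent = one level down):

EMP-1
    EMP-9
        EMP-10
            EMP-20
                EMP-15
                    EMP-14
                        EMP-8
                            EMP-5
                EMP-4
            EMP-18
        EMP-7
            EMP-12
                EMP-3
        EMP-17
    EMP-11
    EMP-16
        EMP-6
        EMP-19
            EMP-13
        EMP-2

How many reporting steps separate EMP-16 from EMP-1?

1

Chain from EMP-16 up to EMP-1: EMP-16 → EMP-1. That is 1 step up, so EMP-16 is 1 level below EMP-1.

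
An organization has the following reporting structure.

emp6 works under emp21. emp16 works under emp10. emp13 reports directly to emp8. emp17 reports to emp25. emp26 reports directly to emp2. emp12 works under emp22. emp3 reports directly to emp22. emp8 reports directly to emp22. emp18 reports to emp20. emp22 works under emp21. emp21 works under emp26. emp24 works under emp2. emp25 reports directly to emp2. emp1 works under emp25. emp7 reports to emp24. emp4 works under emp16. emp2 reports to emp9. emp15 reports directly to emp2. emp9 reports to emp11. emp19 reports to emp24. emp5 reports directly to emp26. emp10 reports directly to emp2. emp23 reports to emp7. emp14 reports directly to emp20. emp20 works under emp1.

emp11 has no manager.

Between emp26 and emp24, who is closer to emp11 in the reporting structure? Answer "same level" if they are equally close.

Both emp26 and emp24 are 3 levels below emp11.

same level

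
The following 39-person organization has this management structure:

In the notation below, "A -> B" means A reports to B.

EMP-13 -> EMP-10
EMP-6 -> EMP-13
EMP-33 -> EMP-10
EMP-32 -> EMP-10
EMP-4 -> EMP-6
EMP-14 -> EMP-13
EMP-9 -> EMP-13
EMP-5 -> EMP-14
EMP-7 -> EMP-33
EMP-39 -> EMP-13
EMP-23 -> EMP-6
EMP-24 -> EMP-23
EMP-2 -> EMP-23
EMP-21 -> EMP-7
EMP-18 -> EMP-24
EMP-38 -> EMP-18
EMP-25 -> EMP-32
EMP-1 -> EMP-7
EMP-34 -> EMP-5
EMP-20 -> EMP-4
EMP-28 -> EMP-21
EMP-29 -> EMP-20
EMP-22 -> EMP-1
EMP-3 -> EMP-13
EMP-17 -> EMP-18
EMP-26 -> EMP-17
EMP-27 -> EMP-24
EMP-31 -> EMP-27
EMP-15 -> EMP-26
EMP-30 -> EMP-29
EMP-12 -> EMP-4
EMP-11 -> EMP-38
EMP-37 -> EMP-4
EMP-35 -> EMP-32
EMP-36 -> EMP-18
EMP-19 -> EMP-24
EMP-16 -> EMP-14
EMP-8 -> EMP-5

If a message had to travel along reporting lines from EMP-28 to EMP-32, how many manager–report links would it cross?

EMP-28 is 4 levels below EMP-10, and EMP-32 is 1 level below EMP-10 (their lowest common manager). The shortest path runs up from EMP-28 to EMP-10 and back down to EMP-32: 4 + 1 = 5 links.

5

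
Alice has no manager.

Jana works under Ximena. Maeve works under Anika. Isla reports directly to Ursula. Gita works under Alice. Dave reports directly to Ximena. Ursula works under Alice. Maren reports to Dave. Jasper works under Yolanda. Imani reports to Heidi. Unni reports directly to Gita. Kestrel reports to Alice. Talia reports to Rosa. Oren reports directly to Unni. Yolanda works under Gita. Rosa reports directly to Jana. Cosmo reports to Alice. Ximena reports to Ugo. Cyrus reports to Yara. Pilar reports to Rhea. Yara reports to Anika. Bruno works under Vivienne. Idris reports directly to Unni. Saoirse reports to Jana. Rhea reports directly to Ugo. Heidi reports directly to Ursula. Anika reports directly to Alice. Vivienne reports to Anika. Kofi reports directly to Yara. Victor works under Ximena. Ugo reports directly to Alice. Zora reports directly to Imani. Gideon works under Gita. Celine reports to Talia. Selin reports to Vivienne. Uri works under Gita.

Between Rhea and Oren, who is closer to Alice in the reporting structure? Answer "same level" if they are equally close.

Rhea

Rhea is 2 levels below Alice; Oren is 3. Rhea is higher.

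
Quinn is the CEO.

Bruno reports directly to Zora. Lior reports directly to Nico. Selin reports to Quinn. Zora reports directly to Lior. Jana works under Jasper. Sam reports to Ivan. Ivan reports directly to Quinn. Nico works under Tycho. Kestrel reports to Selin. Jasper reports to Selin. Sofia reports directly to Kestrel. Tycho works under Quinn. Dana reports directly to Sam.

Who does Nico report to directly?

Nico reports directly to Tycho.

Tycho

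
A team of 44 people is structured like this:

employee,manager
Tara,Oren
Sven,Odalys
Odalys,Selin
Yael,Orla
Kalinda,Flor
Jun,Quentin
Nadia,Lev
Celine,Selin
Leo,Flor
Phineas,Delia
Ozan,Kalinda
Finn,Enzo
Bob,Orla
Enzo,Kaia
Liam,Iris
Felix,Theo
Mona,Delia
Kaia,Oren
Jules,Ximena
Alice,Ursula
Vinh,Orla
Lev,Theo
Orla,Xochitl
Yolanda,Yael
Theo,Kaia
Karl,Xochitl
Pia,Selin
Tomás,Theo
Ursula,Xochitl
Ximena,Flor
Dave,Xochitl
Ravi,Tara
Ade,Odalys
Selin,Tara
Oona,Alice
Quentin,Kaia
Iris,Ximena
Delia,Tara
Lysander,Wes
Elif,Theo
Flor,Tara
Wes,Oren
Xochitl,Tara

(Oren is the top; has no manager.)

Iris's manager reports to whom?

Iris reports to Ximena, and Ximena reports to Flor. So Iris's skip-level manager is Flor.

Flor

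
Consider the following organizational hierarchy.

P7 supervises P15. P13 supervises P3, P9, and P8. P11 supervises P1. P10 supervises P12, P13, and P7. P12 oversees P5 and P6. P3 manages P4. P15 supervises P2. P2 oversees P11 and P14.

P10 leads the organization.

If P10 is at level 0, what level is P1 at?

Chain from P1 up to P10: P1 → P11 → P2 → P15 → P7 → P10. That is 5 steps up, so P1 is 5 levels below P10.

5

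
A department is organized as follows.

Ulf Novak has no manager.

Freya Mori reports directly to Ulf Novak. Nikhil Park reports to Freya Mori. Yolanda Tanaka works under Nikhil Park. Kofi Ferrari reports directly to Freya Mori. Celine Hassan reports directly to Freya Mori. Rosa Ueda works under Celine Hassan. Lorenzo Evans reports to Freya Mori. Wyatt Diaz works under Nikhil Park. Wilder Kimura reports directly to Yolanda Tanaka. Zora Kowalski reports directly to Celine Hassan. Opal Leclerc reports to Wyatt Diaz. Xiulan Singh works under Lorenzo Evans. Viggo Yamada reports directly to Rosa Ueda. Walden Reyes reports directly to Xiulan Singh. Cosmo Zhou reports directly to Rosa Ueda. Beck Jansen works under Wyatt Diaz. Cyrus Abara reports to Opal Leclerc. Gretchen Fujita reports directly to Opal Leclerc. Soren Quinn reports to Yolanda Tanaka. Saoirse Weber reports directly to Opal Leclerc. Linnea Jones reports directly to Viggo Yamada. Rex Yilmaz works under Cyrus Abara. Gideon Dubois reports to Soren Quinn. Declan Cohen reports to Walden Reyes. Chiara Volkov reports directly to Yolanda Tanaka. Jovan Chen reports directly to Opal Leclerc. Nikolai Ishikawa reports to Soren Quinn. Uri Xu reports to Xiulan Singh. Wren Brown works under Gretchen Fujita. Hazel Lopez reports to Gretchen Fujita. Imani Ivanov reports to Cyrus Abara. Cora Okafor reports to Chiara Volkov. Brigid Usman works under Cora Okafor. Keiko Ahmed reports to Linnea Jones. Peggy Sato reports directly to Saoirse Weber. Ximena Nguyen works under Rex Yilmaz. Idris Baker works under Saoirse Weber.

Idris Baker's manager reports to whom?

Opal Leclerc

Idris Baker reports to Saoirse Weber, and Saoirse Weber reports to Opal Leclerc. So Idris Baker's skip-level manager is Opal Leclerc.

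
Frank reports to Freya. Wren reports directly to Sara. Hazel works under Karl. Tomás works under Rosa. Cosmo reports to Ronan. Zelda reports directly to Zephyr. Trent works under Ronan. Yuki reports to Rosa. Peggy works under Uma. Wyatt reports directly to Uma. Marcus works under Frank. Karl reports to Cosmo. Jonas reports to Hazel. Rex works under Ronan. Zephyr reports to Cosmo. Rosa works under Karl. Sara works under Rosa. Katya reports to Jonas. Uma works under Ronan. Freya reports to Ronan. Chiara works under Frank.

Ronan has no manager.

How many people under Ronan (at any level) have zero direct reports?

11

The people in Ronan's organization with no one reporting to them are Rex, Marcus, Chiara, Wyatt, Peggy, Zelda, Katya, Tomás, Wren, Yuki, Trent. That is 11.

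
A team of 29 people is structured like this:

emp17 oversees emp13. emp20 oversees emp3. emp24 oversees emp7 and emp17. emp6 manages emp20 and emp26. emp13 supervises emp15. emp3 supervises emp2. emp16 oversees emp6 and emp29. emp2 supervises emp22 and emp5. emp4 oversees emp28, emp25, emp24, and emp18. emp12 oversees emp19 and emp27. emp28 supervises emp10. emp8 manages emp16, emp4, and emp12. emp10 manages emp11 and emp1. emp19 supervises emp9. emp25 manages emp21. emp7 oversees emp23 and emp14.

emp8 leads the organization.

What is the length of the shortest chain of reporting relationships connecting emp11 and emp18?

4

emp11 is 3 levels below emp4, and emp18 is 1 level below emp4 (their lowest common manager). The shortest path runs up from emp11 to emp4 and back down to emp18: 3 + 1 = 4 links.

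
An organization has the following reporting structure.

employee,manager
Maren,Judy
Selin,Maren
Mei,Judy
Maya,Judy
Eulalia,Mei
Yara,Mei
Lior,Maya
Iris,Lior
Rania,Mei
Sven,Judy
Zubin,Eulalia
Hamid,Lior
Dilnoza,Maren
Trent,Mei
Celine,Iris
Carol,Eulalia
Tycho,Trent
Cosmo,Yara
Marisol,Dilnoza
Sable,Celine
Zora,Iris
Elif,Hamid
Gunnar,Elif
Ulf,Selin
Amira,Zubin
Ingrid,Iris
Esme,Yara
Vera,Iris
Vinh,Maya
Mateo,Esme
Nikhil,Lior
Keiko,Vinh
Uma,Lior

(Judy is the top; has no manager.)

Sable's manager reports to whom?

Sable reports to Celine, and Celine reports to Iris. So Sable's skip-level manager is Iris.

Iris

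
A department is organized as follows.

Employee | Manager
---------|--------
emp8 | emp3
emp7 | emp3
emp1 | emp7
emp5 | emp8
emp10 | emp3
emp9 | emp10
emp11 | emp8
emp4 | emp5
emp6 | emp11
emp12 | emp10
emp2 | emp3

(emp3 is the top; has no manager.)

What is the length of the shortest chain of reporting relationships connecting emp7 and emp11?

3

emp7 is 1 level below emp3, and emp11 is 2 levels below emp3 (their lowest common manager). The shortest path runs up from emp7 to emp3 and back down to emp11: 1 + 2 = 3 links.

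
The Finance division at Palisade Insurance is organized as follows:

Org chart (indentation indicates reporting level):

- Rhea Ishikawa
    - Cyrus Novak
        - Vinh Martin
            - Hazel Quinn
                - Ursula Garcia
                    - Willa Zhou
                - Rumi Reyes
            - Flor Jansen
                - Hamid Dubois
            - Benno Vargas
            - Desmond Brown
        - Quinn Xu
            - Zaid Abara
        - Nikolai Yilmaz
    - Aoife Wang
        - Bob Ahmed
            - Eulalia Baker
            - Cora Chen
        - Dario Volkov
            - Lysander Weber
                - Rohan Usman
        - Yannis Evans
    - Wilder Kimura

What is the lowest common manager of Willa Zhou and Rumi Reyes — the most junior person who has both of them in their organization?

Hazel Quinn

Willa Zhou's chain of managers is Ursula Garcia, Hazel Quinn, Vinh Martin, Cyrus Novak, Rhea Ishikawa. Rumi Reyes's chain of managers is Hazel Quinn, Vinh Martin, Cyrus Novak, Rhea Ishikawa. The first manager that appears in both chains is Hazel Quinn.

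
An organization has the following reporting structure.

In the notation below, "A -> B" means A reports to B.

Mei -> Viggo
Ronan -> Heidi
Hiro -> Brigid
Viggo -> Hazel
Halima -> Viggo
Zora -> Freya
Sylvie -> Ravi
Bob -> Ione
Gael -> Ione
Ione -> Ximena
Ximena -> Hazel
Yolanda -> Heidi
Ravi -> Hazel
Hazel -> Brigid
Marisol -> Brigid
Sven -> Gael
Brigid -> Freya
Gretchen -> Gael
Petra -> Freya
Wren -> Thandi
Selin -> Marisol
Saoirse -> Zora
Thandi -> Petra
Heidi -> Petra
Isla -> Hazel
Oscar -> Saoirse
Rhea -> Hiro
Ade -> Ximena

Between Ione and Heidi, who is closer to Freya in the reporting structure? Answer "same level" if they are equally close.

Ione is 4 levels below Freya; Heidi is 2. Heidi is higher.

Heidi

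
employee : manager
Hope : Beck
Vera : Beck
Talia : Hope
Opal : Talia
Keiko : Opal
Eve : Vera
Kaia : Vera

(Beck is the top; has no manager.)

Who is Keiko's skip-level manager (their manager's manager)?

Talia

Keiko reports to Opal, and Opal reports to Talia. So Keiko's skip-level manager is Talia.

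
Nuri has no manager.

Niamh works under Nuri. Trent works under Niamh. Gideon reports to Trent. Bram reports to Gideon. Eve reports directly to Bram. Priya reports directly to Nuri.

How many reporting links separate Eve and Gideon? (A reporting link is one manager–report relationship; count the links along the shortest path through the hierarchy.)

2

Eve is in Gideon's organization: the chain from Eve up to Gideon is Eve → Bram → Gideon, which is 2 links.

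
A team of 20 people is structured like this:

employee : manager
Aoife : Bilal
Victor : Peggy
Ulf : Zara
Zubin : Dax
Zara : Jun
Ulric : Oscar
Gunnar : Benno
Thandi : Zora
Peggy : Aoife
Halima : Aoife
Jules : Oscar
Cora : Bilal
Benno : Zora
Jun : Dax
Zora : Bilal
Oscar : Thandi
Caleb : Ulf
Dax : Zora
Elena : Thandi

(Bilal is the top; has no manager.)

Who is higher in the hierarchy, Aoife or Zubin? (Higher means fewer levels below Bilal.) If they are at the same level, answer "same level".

Aoife

Aoife is 1 level below Bilal; Zubin is 3. Aoife is higher.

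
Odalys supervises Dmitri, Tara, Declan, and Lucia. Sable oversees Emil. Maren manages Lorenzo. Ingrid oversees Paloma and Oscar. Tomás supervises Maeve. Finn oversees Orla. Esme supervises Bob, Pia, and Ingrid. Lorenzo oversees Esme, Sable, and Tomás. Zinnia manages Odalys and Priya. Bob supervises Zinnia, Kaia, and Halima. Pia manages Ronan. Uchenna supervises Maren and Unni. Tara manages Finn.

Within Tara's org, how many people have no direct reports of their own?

The only person in Tara's organization with no one reporting to them is Orla. That is 1.

1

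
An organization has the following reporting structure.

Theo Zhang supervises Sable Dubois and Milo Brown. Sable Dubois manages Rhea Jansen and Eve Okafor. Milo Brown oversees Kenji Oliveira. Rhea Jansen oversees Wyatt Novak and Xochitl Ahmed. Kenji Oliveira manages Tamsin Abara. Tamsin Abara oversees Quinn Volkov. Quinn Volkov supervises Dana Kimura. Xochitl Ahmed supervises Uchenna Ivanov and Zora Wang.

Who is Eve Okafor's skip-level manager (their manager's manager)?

Eve Okafor reports to Sable Dubois, and Sable Dubois reports to Theo Zhang. So Eve Okafor's skip-level manager is Theo Zhang.

Theo Zhang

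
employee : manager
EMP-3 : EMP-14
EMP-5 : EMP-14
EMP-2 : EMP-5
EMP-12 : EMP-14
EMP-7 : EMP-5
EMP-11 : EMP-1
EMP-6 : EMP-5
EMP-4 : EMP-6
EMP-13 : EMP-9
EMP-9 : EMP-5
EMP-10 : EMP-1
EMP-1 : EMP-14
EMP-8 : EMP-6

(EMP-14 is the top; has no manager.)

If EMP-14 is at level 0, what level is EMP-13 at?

3

Chain from EMP-13 up to EMP-14: EMP-13 → EMP-9 → EMP-5 → EMP-14. That is 3 steps up, so EMP-13 is 3 levels below EMP-14.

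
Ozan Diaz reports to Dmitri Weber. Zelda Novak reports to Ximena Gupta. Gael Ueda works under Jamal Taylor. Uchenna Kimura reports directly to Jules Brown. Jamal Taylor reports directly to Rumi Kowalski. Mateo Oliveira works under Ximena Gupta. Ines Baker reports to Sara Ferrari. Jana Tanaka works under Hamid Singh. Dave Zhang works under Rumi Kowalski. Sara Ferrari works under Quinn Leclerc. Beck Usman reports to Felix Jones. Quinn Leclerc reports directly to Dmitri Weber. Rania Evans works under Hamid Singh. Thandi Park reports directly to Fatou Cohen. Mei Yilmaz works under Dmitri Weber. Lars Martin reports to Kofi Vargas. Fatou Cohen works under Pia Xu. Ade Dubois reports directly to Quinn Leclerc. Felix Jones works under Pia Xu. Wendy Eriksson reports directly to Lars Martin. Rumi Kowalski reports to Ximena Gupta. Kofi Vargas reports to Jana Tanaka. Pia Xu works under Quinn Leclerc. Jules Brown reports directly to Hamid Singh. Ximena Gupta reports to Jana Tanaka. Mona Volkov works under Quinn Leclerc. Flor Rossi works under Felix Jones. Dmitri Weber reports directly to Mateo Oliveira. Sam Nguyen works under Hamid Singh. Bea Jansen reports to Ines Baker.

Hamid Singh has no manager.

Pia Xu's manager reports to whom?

Dmitri Weber

Pia Xu reports to Quinn Leclerc, and Quinn Leclerc reports to Dmitri Weber. So Pia Xu's skip-level manager is Dmitri Weber.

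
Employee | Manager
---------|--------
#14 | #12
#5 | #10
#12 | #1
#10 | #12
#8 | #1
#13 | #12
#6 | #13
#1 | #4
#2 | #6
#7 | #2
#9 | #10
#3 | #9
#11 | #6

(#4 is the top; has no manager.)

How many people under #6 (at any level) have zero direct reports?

2

The people in #6's organization with no one reporting to them are #11, #7. That is 2.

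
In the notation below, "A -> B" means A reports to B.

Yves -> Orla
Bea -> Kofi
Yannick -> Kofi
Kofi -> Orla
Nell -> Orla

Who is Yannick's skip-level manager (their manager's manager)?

Yannick reports to Kofi, and Kofi reports to Orla. So Yannick's skip-level manager is Orla.

Orla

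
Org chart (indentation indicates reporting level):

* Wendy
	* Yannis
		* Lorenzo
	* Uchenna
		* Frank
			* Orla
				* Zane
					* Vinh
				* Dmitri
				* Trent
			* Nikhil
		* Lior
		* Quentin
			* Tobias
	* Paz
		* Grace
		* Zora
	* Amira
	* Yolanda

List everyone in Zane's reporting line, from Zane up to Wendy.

Zane reports to Orla. Orla reports to Frank. Frank reports to Uchenna. Uchenna reports to Wendy. Wendy is at the top.

Zane -> Orla -> Frank -> Uchenna -> Wendy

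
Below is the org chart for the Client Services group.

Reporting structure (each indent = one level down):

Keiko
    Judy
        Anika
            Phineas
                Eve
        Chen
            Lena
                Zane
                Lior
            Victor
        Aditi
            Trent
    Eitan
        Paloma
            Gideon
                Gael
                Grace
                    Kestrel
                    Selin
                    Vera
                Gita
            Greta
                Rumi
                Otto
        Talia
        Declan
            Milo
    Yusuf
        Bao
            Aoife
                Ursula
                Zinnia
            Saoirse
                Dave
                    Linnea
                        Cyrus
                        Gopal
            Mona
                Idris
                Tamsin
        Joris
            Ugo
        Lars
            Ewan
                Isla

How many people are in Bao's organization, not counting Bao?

Bao directly manages Aoife, Saoirse, Mona. Under Aoife: Zinnia, Ursula (2). Under Saoirse: Dave, Linnea, Gopal, Cyrus (4). Under Mona: Tamsin, Idris (2). So Bao's organization is 3 direct reports plus everyone under them: 3 + 5 + 3 = 11.

11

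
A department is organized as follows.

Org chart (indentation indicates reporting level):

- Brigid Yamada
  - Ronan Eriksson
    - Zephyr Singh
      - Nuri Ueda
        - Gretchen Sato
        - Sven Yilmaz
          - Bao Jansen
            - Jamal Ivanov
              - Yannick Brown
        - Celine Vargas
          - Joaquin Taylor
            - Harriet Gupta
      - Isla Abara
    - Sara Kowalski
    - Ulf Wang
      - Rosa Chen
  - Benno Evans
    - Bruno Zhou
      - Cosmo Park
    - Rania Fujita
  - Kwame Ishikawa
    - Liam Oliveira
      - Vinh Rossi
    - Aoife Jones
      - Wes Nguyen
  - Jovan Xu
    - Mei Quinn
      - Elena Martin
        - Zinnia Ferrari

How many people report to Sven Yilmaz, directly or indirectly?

Sven Yilmaz directly manages Bao Jansen. Under Bao Jansen: Jamal Ivanov, Yannick Brown (2). That's 3 in total.

3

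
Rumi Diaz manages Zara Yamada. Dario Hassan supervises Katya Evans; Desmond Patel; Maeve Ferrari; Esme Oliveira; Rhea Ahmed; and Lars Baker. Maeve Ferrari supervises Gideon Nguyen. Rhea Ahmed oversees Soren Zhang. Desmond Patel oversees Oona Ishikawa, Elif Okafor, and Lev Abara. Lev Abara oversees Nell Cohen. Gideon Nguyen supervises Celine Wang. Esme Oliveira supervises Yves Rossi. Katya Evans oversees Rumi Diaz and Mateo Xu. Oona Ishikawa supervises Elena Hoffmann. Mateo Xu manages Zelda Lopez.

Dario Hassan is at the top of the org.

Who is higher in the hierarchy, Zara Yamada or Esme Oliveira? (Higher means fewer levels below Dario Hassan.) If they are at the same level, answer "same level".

Zara Yamada is 3 levels below Dario Hassan; Esme Oliveira is 1. Esme Oliveira is higher.

Esme Oliveira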